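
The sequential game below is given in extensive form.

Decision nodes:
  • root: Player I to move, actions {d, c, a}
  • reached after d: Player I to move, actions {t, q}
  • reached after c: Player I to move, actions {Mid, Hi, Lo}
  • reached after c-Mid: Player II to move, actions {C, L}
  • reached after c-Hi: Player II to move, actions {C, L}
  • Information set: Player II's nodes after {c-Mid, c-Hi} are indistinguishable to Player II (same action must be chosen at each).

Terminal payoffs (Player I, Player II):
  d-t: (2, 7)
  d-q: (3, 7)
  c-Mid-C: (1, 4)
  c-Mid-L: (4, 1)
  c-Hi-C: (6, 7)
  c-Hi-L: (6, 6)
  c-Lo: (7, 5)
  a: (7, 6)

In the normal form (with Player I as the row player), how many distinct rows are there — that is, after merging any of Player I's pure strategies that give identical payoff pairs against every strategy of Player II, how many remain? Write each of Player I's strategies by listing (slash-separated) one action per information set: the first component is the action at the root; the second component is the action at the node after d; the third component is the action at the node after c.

Player I has 18 pure strategies: d/t/Mid, d/t/Hi, d/t/Lo, d/q/Mid, d/q/Hi, d/q/Lo, c/t/Mid, c/t/Hi, c/t/Lo, c/q/Mid, c/q/Hi, c/q/Lo, a/t/Mid, a/t/Hi, a/t/Lo, a/q/Mid, a/q/Hi, a/q/Lo. Columns: C, L.
{d/t/Mid, d/t/Hi, d/t/Lo} → row (2,7) (2,7)
{d/q/Mid, d/q/Hi, d/q/Lo} → row (3,7) (3,7)
{c/t/Mid, c/q/Mid} → row (1,4) (4,1)
{c/t/Hi, c/q/Hi} → row (6,7) (6,6)
{c/t/Lo, c/q/Lo} → row (7,5) (7,5)
{a/t/Mid, a/t/Hi, a/t/Lo, a/q/Mid, a/q/Hi, a/q/Lo} → row (7,6) (7,6)
That's 6 distinct rows out of 18 strategies.

6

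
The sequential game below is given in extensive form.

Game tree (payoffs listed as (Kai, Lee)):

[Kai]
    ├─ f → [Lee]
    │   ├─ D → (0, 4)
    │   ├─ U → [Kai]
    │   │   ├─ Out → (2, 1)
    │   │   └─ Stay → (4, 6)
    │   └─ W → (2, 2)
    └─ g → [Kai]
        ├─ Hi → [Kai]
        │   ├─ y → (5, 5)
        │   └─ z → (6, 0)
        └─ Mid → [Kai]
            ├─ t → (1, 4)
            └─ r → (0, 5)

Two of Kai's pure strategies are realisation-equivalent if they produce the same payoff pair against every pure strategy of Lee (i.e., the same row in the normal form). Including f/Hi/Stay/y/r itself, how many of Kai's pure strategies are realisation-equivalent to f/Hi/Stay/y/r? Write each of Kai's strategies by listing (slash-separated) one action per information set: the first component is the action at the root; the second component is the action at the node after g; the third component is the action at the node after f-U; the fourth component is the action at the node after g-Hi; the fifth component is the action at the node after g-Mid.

Row for f/Hi/Stay/y/r (columns D, U, W): (0,4) (4,6) (2,2).
Under f/Hi/Stay/y/r, Kai's choice at the node after g and at the node after g-Hi and at the node after g-Mid can never be reached regardless of what Lee does, so varying those choices leaves every outcome unchanged.
Holding the reachable choices fixed and varying the unreachable ones freely already gives 2 × 2 × 2 = 8 equivalent strategies.
No other strategy reproduces this row, so those 8 are the full class: f/Hi/Stay/y/t, f/Hi/Stay/y/r, f/Hi/Stay/z/t, f/Hi/Stay/z/r, f/Mid/Stay/y/t, f/Mid/Stay/y/r, f/Mid/Stay/z/t, f/Mid/Stay/z/r.

8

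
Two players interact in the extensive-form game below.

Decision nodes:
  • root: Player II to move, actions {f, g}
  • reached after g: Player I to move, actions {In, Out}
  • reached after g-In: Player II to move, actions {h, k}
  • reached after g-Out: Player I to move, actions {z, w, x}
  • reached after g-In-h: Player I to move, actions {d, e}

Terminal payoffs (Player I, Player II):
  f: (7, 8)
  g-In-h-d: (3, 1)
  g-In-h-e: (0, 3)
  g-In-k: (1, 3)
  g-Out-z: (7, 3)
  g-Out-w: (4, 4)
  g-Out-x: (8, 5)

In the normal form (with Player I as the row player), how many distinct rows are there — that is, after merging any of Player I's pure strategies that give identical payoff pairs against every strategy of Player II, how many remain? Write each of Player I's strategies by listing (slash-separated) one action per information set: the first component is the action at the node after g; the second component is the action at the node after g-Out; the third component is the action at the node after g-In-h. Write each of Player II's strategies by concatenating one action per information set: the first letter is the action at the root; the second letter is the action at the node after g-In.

Player I has 12 pure strategies: In/z/d, In/z/e, In/w/d, In/w/e, In/x/d, In/x/e, Out/z/d, Out/z/e, Out/w/d, Out/w/e, Out/x/d, Out/x/e. Columns: fh, fk, gh, gk.
{In/z/d, In/w/d, In/x/d} → row (7,8) (7,8) (3,1) (1,3)
{In/z/e, In/w/e, In/x/e} → row (7,8) (7,8) (0,3) (1,3)
{Out/z/d, Out/z/e} → row (7,8) (7,8) (7,3) (7,3)
{Out/w/d, Out/w/e} → row (7,8) (7,8) (4,4) (4,4)
{Out/x/d, Out/x/e} → row (7,8) (7,8) (8,5) (8,5)
That's 5 distinct rows out of 12 strategies.

5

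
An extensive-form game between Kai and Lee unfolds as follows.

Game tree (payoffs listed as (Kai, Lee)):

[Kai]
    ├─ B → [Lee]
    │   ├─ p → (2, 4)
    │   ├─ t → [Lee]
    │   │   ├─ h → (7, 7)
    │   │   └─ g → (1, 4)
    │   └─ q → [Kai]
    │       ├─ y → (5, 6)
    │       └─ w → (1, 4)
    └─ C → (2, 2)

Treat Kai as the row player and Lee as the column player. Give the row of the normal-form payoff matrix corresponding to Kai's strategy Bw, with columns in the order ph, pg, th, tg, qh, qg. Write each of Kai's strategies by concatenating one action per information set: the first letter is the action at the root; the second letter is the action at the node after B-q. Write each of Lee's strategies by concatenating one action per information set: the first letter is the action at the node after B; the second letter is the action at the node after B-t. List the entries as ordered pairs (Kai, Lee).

vs ph: Kai plays B → Lee plays p at [B] → (2, 4)
vs pg: Kai plays B → Lee plays p at [B] → (2, 4)
vs th: Kai plays B → Lee plays t at [B] → Lee plays h at [B-t] → (7, 7)
vs tg: Kai plays B → Lee plays t at [B] → Lee plays g at [B-t] → (1, 4)
vs qh: Kai plays B → Lee plays q at [B] → Kai plays w at [B-q] → (1, 4)
vs qg: Kai plays B → Lee plays q at [B] → Kai plays w at [B-q] → (1, 4)

(2,4) (2,4) (7,7) (1,4) (1,4) (1,4)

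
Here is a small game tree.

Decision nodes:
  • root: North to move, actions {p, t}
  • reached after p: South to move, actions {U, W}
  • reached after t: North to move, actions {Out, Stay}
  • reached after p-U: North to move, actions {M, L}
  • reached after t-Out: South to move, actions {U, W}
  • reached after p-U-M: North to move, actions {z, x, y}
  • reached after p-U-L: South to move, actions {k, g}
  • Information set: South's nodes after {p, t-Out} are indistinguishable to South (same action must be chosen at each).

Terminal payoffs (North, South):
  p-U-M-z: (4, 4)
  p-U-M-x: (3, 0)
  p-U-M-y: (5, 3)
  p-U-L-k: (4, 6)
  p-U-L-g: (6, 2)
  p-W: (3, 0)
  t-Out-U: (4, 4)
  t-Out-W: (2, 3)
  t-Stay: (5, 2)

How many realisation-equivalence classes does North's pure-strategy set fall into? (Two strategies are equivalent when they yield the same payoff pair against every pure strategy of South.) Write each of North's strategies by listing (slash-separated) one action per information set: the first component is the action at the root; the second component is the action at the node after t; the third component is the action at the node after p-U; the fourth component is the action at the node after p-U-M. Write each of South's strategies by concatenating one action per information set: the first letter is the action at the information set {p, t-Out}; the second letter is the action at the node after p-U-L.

6

North has 24 pure strategies: p/Out/M/z, p/Out/M/x, p/Out/M/y, p/Out/L/z, p/Out/L/x, p/Out/L/y, p/Stay/M/z, p/Stay/M/x, p/Stay/M/y, p/Stay/L/z, p/Stay/L/x, p/Stay/L/y, t/Out/M/z, t/Out/M/x, t/Out/M/y, t/Out/L/z, t/Out/L/x, t/Out/L/y, t/Stay/M/z, t/Stay/M/x, t/Stay/M/y, t/Stay/L/z, t/Stay/L/x, t/Stay/L/y. Columns: Uk, Ug, Wk, Wg.
{p/Out/M/z, p/Stay/M/z} → row (4,4) (4,4) (3,0) (3,0)
{p/Out/M/x, p/Stay/M/x} → row (3,0) (3,0) (3,0) (3,0)
{p/Out/M/y, p/Stay/M/y} → row (5,3) (5,3) (3,0) (3,0)
{p/Out/L/z, p/Out/L/x, p/Out/L/y, p/Stay/L/z, p/Stay/L/x, p/Stay/L/y} → row (4,6) (6,2) (3,0) (3,0)
{t/Out/M/z, t/Out/M/x, t/Out/M/y, t/Out/L/z, t/Out/L/x, t/Out/L/y} → row (4,4) (4,4) (2,3) (2,3)
{t/Stay/M/z, t/Stay/M/x, t/Stay/M/y, t/Stay/L/z, t/Stay/L/x, t/Stay/L/y} → row (5,2) (5,2) (5,2) (5,2)
That's 6 distinct rows out of 24 strategies.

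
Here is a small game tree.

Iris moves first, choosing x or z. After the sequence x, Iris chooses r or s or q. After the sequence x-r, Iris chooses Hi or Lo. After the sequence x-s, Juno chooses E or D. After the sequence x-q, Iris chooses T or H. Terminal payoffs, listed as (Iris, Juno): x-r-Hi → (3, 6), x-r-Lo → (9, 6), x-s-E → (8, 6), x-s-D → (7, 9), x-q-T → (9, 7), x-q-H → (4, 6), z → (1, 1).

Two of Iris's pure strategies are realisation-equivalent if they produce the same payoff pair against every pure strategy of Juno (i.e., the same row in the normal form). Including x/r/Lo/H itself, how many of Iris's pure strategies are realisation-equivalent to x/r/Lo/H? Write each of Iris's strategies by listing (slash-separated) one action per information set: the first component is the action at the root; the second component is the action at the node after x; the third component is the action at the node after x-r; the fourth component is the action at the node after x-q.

2

Row for x/r/Lo/H (columns E, D): (9,6) (9,6).
Under x/r/Lo/H, Iris's choice at the node after x-q can never be reached regardless of what Juno does, so varying those choices leaves every outcome unchanged.
Holding the reachable choices fixed and varying the unreachable one freely already gives 2 equivalent strategies.
No other strategy reproduces this row, so those 2 are the full class: x/r/Lo/T, x/r/Lo/H.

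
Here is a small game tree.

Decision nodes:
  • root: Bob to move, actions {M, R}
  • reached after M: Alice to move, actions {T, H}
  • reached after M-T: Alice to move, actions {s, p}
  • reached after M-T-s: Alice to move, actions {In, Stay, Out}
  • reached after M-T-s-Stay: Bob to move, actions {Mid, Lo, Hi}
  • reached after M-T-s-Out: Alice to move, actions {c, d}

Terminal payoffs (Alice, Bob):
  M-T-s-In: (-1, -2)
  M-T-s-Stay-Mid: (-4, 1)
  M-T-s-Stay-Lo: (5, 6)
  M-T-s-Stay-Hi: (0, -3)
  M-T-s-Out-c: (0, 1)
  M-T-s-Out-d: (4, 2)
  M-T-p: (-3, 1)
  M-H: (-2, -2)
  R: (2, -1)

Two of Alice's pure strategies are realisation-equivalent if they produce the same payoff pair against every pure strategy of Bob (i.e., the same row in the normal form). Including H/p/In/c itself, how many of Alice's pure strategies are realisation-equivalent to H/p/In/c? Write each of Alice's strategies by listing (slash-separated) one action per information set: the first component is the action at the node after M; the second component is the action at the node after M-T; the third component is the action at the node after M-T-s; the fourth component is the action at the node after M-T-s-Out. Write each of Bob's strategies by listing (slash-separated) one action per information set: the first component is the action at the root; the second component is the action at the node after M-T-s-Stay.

Row for H/p/In/c (columns M/Mid, M/Lo, M/Hi, R/Mid, R/Lo, R/Hi): (-2,-2) (-2,-2) (-2,-2) (2,-1) (2,-1) (2,-1).
Under H/p/In/c, Alice's choice at the node after M-T and at the node after M-T-s and at the node after M-T-s-Out can never be reached regardless of what Bob does, so varying those choices leaves every outcome unchanged.
Holding the reachable choices fixed and varying the unreachable ones freely already gives 2 × 3 × 2 = 12 equivalent strategies.
No other strategy reproduces this row, so those 12 are the full class: H/s/In/c, H/s/In/d, H/s/Stay/c, H/s/Stay/d, H/s/Out/c, H/s/Out/d, H/p/In/c, H/p/In/d, H/p/Stay/c, H/p/Stay/d, H/p/Out/c, H/p/Out/d.

12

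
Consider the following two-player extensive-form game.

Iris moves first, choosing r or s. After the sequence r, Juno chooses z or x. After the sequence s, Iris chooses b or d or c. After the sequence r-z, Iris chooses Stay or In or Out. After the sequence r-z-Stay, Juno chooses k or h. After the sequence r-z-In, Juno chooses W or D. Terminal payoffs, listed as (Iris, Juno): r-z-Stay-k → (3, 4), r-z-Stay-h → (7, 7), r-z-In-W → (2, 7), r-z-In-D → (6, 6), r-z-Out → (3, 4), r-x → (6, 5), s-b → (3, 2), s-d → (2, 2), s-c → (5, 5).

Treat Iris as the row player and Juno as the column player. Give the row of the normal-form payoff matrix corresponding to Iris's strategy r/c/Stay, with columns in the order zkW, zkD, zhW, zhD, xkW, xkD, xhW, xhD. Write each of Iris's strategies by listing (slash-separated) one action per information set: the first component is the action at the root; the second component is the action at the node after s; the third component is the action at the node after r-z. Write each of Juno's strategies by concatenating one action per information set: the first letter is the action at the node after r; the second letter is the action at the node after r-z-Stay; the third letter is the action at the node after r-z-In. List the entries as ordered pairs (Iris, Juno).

vs zkW: Iris plays r → Juno plays z at [r] → Iris plays Stay at [r-z] → Juno plays k at [r-z-Stay] → (3, 4)
vs zkD: Iris plays r → Juno plays z at [r] → Iris plays Stay at [r-z] → Juno plays k at [r-z-Stay] → (3, 4)
vs zhW: Iris plays r → Juno plays z at [r] → Iris plays Stay at [r-z] → Juno plays h at [r-z-Stay] → (7, 7)
vs zhD: Iris plays r → Juno plays z at [r] → Iris plays Stay at [r-z] → Juno plays h at [r-z-Stay] → (7, 7)
vs xkW: Iris plays r → Juno plays x at [r] → (6, 5)
vs xkD: Iris plays r → Juno plays x at [r] → (6, 5)
vs xhW: Iris plays r → Juno plays x at [r] → (6, 5)
vs xhD: Iris plays r → Juno plays x at [r] → (6, 5)

(3,4) (3,4) (7,7) (7,7) (6,5) (6,5) (6,5) (6,5)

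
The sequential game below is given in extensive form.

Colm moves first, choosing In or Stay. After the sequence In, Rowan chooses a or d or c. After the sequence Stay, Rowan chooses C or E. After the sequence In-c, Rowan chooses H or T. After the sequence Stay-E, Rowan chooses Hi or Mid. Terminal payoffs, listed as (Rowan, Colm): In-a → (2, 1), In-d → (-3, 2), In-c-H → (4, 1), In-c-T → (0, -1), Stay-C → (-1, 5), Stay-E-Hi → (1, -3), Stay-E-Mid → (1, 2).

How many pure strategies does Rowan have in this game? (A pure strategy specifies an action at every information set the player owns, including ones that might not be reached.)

24

Rowan owns the node after In with actions {a, d, c} — three choices.
Rowan owns the node after Stay with actions {C, E} — two choices.
Rowan owns the node after In-c with actions {H, T} — two choices.
Rowan owns the node after Stay-E with actions {Hi, Mid} — two choices.
A pure strategy fixes one action at each information set independently, so the count is the product 3 × 2 × 2 × 2 = 24.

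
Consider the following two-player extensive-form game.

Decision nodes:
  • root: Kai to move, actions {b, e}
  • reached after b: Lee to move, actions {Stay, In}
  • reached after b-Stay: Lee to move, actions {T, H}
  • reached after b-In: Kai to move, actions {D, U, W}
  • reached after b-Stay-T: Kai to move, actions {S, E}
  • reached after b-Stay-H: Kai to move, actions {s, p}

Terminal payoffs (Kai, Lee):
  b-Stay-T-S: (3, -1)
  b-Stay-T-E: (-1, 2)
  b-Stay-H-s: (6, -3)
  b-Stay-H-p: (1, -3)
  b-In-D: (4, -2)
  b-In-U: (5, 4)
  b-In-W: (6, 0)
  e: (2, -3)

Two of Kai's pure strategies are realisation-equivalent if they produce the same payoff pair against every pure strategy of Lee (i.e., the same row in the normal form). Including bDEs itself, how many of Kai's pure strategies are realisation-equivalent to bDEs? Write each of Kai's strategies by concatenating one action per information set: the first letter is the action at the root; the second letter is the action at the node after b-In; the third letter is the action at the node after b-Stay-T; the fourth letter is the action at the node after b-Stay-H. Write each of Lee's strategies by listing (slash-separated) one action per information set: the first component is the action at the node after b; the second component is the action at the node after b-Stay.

Row for bDEs (columns Stay/T, Stay/H, In/T, In/H): (-1,2) (6,-3) (4,-2) (4,-2).
Every one of Kai's information sets is on the play path for some reply by Lee when Kai follows bDEs.
Changing the action at any of them therefore changes at least one column, so only bDEs itself gives this row.

1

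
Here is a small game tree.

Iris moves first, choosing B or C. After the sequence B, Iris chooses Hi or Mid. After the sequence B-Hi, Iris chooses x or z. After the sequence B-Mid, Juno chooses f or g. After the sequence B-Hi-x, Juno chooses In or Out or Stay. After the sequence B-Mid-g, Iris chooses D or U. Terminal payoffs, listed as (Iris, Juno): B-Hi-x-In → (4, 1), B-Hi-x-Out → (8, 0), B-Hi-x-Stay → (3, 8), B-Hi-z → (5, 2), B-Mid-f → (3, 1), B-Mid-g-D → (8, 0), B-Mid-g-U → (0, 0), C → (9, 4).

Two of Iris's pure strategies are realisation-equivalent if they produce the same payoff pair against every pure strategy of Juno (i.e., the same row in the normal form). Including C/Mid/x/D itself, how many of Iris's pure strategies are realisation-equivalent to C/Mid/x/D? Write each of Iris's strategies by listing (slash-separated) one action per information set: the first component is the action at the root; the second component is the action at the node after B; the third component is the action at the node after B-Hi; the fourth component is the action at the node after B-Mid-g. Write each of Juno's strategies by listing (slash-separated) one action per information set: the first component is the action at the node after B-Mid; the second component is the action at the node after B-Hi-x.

8

Row for C/Mid/x/D (columns f/In, f/Out, f/Stay, g/In, g/Out, g/Stay): (9,4) (9,4) (9,4) (9,4) (9,4) (9,4).
Under C/Mid/x/D, Iris's choice at the node after B and at the node after B-Hi and at the node after B-Mid-g can never be reached regardless of what Juno does, so varying those choices leaves every outcome unchanged.
Holding the reachable choices fixed and varying the unreachable ones freely already gives 2 × 2 × 2 = 8 equivalent strategies.
No other strategy reproduces this row, so those 8 are the full class: C/Hi/x/D, C/Hi/x/U, C/Hi/z/D, C/Hi/z/U, C/Mid/x/D, C/Mid/x/U, C/Mid/z/D, C/Mid/z/U.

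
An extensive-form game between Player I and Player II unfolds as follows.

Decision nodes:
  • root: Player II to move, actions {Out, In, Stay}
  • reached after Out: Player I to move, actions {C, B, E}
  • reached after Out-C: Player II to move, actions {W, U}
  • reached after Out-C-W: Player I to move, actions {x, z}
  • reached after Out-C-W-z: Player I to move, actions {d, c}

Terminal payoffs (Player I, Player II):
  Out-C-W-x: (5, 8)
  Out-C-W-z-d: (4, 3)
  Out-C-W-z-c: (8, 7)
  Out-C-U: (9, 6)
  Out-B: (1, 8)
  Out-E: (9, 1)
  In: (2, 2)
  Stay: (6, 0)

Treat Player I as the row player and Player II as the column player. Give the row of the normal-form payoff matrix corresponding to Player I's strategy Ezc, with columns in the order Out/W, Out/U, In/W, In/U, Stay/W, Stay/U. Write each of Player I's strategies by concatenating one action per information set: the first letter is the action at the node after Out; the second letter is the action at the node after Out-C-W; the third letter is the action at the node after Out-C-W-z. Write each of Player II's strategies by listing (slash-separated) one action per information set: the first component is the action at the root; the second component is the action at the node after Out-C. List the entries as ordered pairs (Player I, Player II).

(9,1) (9,1) (2,2) (2,2) (6,0) (6,0)

vs Out/W: Player II plays Out → Player I plays E at [Out] → (9, 1)
vs Out/U: Player II plays Out → Player I plays E at [Out] → (9, 1)
vs In/W: Player II plays In → (2, 2)
vs In/U: Player II plays In → (2, 2)
vs Stay/W: Player II plays Stay → (6, 0)
vs Stay/U: Player II plays Stay → (6, 0)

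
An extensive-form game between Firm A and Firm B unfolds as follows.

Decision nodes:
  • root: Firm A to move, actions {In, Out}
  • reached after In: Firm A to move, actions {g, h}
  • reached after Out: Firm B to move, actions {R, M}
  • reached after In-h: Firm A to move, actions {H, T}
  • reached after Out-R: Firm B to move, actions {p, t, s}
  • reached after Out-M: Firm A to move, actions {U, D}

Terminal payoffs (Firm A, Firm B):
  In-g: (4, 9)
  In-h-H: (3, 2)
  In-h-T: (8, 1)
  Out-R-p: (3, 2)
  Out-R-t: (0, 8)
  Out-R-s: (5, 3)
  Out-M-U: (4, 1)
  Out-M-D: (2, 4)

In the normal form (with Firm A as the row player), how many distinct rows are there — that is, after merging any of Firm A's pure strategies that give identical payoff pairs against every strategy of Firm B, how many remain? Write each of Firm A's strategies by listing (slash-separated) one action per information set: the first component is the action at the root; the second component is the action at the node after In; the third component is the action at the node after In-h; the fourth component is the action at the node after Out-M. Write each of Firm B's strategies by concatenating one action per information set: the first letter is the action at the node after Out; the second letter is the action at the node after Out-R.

Firm A has 16 pure strategies: In/g/H/U, In/g/H/D, In/g/T/U, In/g/T/D, In/h/H/U, In/h/H/D, In/h/T/U, In/h/T/D, Out/g/H/U, Out/g/H/D, Out/g/T/U, Out/g/T/D, Out/h/H/U, Out/h/H/D, Out/h/T/U, Out/h/T/D. Columns: Rp, Rt, Rs, Mp, Mt, Ms.
{In/g/H/U, In/g/H/D, In/g/T/U, In/g/T/D} → row (4,9) (4,9) (4,9) (4,9) (4,9) (4,9)
{In/h/H/U, In/h/H/D} → row (3,2) (3,2) (3,2) (3,2) (3,2) (3,2)
{In/h/T/U, In/h/T/D} → row (8,1) (8,1) (8,1) (8,1) (8,1) (8,1)
{Out/g/H/U, Out/g/T/U, Out/h/H/U, Out/h/T/U} → row (3,2) (0,8) (5,3) (4,1) (4,1) (4,1)
{Out/g/H/D, Out/g/T/D, Out/h/H/D, Out/h/T/D} → row (3,2) (0,8) (5,3) (2,4) (2,4) (2,4)
That's 5 distinct rows out of 16 strategies.

5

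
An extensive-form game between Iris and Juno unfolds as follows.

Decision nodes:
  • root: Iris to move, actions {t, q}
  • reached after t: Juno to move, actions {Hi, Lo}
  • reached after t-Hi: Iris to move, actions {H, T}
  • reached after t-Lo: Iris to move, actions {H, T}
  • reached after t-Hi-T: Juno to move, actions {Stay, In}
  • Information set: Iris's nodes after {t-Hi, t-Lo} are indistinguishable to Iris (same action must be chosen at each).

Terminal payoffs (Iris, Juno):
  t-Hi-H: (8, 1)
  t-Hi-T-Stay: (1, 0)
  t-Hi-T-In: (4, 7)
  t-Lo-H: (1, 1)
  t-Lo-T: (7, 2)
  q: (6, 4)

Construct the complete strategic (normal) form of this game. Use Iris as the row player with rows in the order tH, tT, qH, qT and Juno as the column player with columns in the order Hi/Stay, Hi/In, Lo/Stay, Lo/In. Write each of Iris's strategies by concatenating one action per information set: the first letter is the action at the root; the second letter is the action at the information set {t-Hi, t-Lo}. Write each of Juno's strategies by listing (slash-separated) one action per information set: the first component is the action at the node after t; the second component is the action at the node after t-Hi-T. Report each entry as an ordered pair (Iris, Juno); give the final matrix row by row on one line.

      Hi/Stay    Hi/In  Lo/Stay    Lo/In
  tH    (8,1)    (8,1)    (1,1)    (1,1)
  tT    (1,0)    (4,7)    (7,2)    (7,2)
  qH    (6,4)    (6,4)    (6,4)    (6,4)
  qT    (6,4)    (6,4)    (6,4)    (6,4)

tH: (8,1) (8,1) (1,1) (1,1) | tT: (1,0) (4,7) (7,2) (7,2) | qH: (6,4) (6,4) (6,4) (6,4) | qT: (6,4) (6,4) (6,4) (6,4)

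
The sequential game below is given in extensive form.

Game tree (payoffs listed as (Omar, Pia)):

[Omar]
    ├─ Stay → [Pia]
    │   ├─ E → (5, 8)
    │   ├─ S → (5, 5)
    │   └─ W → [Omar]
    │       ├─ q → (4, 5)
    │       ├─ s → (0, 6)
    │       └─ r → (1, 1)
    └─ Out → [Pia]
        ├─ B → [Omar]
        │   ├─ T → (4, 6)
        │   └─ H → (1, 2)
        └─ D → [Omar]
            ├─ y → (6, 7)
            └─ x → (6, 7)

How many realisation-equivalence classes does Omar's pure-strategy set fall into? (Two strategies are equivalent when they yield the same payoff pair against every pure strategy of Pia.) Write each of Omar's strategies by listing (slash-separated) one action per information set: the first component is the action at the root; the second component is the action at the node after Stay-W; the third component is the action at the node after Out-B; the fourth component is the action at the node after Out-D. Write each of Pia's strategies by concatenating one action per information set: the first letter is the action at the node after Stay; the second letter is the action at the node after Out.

5

Omar has 24 pure strategies: Stay/q/T/y, Stay/q/T/x, Stay/q/H/y, Stay/q/H/x, Stay/s/T/y, Stay/s/T/x, Stay/s/H/y, Stay/s/H/x, Stay/r/T/y, Stay/r/T/x, Stay/r/H/y, Stay/r/H/x, Out/q/T/y, Out/q/T/x, Out/q/H/y, Out/q/H/x, Out/s/T/y, Out/s/T/x, Out/s/H/y, Out/s/H/x, Out/r/T/y, Out/r/T/x, Out/r/H/y, Out/r/H/x. Columns: EB, ED, SB, SD, WB, WD.
{Stay/q/T/y, Stay/q/T/x, Stay/q/H/y, Stay/q/H/x} → row (5,8) (5,8) (5,5) (5,5) (4,5) (4,5)
{Stay/s/T/y, Stay/s/T/x, Stay/s/H/y, Stay/s/H/x} → row (5,8) (5,8) (5,5) (5,5) (0,6) (0,6)
{Stay/r/T/y, Stay/r/T/x, Stay/r/H/y, Stay/r/H/x} → row (5,8) (5,8) (5,5) (5,5) (1,1) (1,1)
{Out/q/T/y, Out/q/T/x, Out/s/T/y, Out/s/T/x, Out/r/T/y, Out/r/T/x} → row (4,6) (6,7) (4,6) (6,7) (4,6) (6,7)
{Out/q/H/y, Out/q/H/x, Out/s/H/y, Out/s/H/x, Out/r/H/y, Out/r/H/x} → row (1,2) (6,7) (1,2) (6,7) (1,2) (6,7)
That's 5 distinct rows out of 24 strategies.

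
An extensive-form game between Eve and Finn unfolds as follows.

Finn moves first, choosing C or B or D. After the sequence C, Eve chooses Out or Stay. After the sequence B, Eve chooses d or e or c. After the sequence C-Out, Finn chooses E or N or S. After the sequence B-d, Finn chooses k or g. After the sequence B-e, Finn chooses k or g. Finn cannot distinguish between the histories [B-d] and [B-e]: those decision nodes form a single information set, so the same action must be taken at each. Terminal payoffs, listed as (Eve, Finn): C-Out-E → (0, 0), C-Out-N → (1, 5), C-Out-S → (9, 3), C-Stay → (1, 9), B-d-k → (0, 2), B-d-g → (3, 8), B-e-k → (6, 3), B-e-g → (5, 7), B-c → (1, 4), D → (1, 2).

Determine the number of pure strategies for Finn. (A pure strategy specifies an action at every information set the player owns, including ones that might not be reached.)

18

Finn owns the root with actions {C, B, D} — three choices.
Finn owns the node after C-Out with actions {E, N, S} — three choices.
Finn owns the information set {B-d, B-e} with actions {k, g} — two choices.
A pure strategy fixes one action at each information set independently, so the count is the product 3 × 3 × 2 = 18.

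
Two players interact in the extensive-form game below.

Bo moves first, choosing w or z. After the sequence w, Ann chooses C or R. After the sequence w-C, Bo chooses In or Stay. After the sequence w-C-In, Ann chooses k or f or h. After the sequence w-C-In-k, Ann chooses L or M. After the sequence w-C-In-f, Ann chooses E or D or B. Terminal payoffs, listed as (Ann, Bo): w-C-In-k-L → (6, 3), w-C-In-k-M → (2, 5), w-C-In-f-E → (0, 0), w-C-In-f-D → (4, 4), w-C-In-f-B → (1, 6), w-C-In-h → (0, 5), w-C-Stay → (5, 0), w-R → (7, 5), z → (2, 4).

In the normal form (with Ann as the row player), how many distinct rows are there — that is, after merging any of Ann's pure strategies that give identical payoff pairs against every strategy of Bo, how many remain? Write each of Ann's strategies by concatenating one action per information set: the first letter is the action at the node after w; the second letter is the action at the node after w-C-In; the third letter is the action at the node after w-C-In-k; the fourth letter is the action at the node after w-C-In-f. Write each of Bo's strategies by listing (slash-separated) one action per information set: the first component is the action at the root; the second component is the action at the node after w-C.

Ann has 36 pure strategies: CkLE, CkLD, CkLB, CkME, CkMD, CkMB, CfLE, CfLD, CfLB, CfME, CfMD, CfMB, ChLE, ChLD, ChLB, ChME, ChMD, ChMB, RkLE, RkLD, RkLB, RkME, RkMD, RkMB, RfLE, RfLD, RfLB, RfME, RfMD, RfMB, RhLE, RhLD, RhLB, RhME, RhMD, RhMB. Columns: w/In, w/Stay, z/In, z/Stay.
{CkLE, CkLD, CkLB} → row (6,3) (5,0) (2,4) (2,4)
{CkME, CkMD, CkMB} → row (2,5) (5,0) (2,4) (2,4)
{CfLE, CfME} → row (0,0) (5,0) (2,4) (2,4)
{CfLD, CfMD} → row (4,4) (5,0) (2,4) (2,4)
{CfLB, CfMB} → row (1,6) (5,0) (2,4) (2,4)
{ChLE, ChLD, ChLB, ChME, ChMD, ChMB} → row (0,5) (5,0) (2,4) (2,4)
{RkLE, RkLD, RkLB, RkME, RkMD, RkMB, RfLE, RfLD, RfLB, RfME, RfMD, RfMB, RhLE, RhLD, RhLB, RhME, RhMD, RhMB} → row (7,5) (7,5) (2,4) (2,4)
That's 7 distinct rows out of 36 strategies.

7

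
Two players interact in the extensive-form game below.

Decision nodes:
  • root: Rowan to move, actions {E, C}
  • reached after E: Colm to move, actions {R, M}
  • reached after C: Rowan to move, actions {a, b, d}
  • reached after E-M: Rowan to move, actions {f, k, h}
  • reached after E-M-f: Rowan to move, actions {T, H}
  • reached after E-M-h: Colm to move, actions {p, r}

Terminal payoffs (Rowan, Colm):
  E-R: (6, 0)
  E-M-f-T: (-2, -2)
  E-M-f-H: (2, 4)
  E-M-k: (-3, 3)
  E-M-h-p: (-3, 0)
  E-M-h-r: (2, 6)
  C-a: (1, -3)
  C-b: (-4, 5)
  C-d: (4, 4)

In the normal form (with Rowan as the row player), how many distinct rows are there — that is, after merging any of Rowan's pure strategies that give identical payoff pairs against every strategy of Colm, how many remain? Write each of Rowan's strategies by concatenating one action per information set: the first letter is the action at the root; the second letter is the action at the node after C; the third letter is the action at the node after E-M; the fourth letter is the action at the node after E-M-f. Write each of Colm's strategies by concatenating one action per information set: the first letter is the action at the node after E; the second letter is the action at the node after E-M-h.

Rowan has 36 pure strategies: EafT, EafH, EakT, EakH, EahT, EahH, EbfT, EbfH, EbkT, EbkH, EbhT, EbhH, EdfT, EdfH, EdkT, EdkH, EdhT, EdhH, CafT, CafH, CakT, CakH, CahT, CahH, CbfT, CbfH, CbkT, CbkH, CbhT, CbhH, CdfT, CdfH, CdkT, CdkH, CdhT, CdhH. Columns: Rp, Rr, Mp, Mr.
{EafT, EbfT, EdfT} → row (6,0) (6,0) (-2,-2) (-2,-2)
{EafH, EbfH, EdfH} → row (6,0) (6,0) (2,4) (2,4)
{EakT, EakH, EbkT, EbkH, EdkT, EdkH} → row (6,0) (6,0) (-3,3) (-3,3)
{EahT, EahH, EbhT, EbhH, EdhT, EdhH} → row (6,0) (6,0) (-3,0) (2,6)
{CafT, CafH, CakT, CakH, CahT, CahH} → row (1,-3) (1,-3) (1,-3) (1,-3)
{CbfT, CbfH, CbkT, CbkH, CbhT, CbhH} → row (-4,5) (-4,5) (-4,5) (-4,5)
{CdfT, CdfH, CdkT, CdkH, CdhT, CdhH} → row (4,4) (4,4) (4,4) (4,4)
That's 7 distinct rows out of 36 strategies.

7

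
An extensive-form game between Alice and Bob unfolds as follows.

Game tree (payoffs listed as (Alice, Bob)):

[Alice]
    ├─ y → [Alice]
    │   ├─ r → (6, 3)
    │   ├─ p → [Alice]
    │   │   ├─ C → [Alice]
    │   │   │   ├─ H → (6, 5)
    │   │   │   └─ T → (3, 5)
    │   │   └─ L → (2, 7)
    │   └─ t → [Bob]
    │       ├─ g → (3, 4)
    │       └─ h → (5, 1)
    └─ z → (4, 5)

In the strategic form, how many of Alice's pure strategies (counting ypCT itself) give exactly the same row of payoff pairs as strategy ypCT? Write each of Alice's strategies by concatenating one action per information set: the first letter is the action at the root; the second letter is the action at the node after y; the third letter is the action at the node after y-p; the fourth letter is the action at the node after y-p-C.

1

Row for ypCT (columns g, h): (3,5) (3,5).
Every one of Alice's information sets is on the play path for some reply by Bob when Alice follows ypCT.
Changing the action at any of them therefore changes at least one column, so only ypCT itself gives this row.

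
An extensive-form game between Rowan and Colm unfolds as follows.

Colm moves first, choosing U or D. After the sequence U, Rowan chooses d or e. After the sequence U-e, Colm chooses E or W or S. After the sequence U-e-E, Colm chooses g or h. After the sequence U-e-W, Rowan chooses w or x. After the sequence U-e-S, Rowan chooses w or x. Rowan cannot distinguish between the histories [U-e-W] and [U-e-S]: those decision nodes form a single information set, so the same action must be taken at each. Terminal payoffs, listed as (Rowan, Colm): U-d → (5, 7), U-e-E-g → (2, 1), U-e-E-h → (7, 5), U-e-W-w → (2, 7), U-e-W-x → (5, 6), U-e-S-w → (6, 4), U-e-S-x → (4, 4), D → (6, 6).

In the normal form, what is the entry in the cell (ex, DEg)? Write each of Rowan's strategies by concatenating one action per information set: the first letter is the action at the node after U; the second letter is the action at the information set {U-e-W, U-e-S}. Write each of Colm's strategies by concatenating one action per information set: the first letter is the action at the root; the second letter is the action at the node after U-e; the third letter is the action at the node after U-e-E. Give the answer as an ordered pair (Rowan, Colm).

Trace the play path from the root:
  Colm plays D
→ terminal payoff (6, 6).
(Rowan's choice at the node after U is never reached on this path, so it doesn't affect the outcome.)

(6, 6)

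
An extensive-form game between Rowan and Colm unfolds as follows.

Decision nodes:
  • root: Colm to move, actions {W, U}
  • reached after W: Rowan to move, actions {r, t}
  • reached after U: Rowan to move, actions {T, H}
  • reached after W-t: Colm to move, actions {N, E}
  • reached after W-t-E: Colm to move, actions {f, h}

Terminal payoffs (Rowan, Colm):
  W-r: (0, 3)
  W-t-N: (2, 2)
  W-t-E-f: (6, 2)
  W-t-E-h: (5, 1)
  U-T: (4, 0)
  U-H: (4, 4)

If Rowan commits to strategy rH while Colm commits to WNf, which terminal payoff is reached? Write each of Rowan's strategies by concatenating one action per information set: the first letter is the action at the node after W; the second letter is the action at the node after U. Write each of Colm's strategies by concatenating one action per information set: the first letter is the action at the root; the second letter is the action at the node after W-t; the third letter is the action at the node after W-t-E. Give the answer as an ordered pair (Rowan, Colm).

(0, 3)

Trace the play path from the root:
  Colm plays W
  Rowan plays r at [W]
→ terminal payoff (0, 3).
(Rowan's choice at the node after U is never reached on this path, so it doesn't affect the outcome.)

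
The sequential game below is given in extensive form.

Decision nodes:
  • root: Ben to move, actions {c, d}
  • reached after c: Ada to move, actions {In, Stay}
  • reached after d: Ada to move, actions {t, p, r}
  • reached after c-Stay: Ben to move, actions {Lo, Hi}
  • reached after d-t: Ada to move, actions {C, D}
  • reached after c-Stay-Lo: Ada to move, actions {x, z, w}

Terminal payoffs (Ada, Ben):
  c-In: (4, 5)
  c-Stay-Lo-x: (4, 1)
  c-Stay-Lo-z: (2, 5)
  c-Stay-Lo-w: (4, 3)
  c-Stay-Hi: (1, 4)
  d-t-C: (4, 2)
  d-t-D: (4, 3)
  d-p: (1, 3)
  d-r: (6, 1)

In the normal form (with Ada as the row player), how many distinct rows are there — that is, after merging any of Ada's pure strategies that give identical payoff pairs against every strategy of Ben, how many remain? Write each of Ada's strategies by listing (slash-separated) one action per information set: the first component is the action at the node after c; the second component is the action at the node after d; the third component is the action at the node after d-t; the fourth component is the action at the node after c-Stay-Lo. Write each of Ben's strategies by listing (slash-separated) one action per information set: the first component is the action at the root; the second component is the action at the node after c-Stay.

Ada has 36 pure strategies: In/t/C/x, In/t/C/z, In/t/C/w, In/t/D/x, In/t/D/z, In/t/D/w, In/p/C/x, In/p/C/z, In/p/C/w, In/p/D/x, In/p/D/z, In/p/D/w, In/r/C/x, In/r/C/z, In/r/C/w, In/r/D/x, In/r/D/z, In/r/D/w, Stay/t/C/x, Stay/t/C/z, Stay/t/C/w, Stay/t/D/x, Stay/t/D/z, Stay/t/D/w, Stay/p/C/x, Stay/p/C/z, Stay/p/C/w, Stay/p/D/x, Stay/p/D/z, Stay/p/D/w, Stay/r/C/x, Stay/r/C/z, Stay/r/C/w, Stay/r/D/x, Stay/r/D/z, Stay/r/D/w. Columns: c/Lo, c/Hi, d/Lo, d/Hi.
{In/t/C/x, In/t/C/z, In/t/C/w} → row (4,5) (4,5) (4,2) (4,2)
{In/t/D/x, In/t/D/z, In/t/D/w} → row (4,5) (4,5) (4,3) (4,3)
{In/p/C/x, In/p/C/z, In/p/C/w, In/p/D/x, In/p/D/z, In/p/D/w} → row (4,5) (4,5) (1,3) (1,3)
{In/r/C/x, In/r/C/z, In/r/C/w, In/r/D/x, In/r/D/z, In/r/D/w} → row (4,5) (4,5) (6,1) (6,1)
{Stay/t/C/x} → row (4,1) (1,4) (4,2) (4,2)
{Stay/t/C/z} → row (2,5) (1,4) (4,2) (4,2)
{Stay/t/C/w} → row (4,3) (1,4) (4,2) (4,2)
{Stay/t/D/x} → row (4,1) (1,4) (4,3) (4,3)
{Stay/t/D/z} → row (2,5) (1,4) (4,3) (4,3)
{Stay/t/D/w} → row (4,3) (1,4) (4,3) (4,3)
{Stay/p/C/x, Stay/p/D/x} → row (4,1) (1,4) (1,3) (1,3)
{Stay/p/C/z, Stay/p/D/z} → row (2,5) (1,4) (1,3) (1,3)
{Stay/p/C/w, Stay/p/D/w} → row (4,3) (1,4) (1,3) (1,3)
{Stay/r/C/x, Stay/r/D/x} → row (4,1) (1,4) (6,1) (6,1)
{Stay/r/C/z, Stay/r/D/z} → row (2,5) (1,4) (6,1) (6,1)
{Stay/r/C/w, Stay/r/D/w} → row (4,3) (1,4) (6,1) (6,1)
That's 16 distinct rows out of 36 strategies.

16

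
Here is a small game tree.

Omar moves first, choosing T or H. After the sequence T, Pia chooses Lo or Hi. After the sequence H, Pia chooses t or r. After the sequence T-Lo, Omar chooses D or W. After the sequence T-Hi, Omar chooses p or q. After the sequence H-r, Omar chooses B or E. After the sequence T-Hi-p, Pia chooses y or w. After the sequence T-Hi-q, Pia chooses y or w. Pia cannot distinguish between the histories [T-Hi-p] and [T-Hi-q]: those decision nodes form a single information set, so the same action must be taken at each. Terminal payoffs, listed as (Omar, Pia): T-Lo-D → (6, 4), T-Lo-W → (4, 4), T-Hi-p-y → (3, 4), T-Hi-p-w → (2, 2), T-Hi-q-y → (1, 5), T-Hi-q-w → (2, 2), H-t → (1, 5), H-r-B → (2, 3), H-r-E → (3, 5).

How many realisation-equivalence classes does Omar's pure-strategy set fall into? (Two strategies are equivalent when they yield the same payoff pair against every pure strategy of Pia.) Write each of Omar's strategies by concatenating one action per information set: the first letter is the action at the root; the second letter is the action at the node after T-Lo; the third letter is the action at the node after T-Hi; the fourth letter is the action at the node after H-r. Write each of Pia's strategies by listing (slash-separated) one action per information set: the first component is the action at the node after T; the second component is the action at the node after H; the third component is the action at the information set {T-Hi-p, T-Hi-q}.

Omar has 16 pure strategies: TDpB, TDpE, TDqB, TDqE, TWpB, TWpE, TWqB, TWqE, HDpB, HDpE, HDqB, HDqE, HWpB, HWpE, HWqB, HWqE. Columns: Lo/t/y, Lo/t/w, Lo/r/y, Lo/r/w, Hi/t/y, Hi/t/w, Hi/r/y, Hi/r/w.
{TDpB, TDpE} → row (6,4) (6,4) (6,4) (6,4) (3,4) (2,2) (3,4) (2,2)
{TDqB, TDqE} → row (6,4) (6,4) (6,4) (6,4) (1,5) (2,2) (1,5) (2,2)
{TWpB, TWpE} → row (4,4) (4,4) (4,4) (4,4) (3,4) (2,2) (3,4) (2,2)
{TWqB, TWqE} → row (4,4) (4,4) (4,4) (4,4) (1,5) (2,2) (1,5) (2,2)
{HDpB, HDqB, HWpB, HWqB} → row (1,5) (1,5) (2,3) (2,3) (1,5) (1,5) (2,3) (2,3)
{HDpE, HDqE, HWpE, HWqE} → row (1,5) (1,5) (3,5) (3,5) (1,5) (1,5) (3,5) (3,5)
That's 6 distinct rows out of 16 strategies.

6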